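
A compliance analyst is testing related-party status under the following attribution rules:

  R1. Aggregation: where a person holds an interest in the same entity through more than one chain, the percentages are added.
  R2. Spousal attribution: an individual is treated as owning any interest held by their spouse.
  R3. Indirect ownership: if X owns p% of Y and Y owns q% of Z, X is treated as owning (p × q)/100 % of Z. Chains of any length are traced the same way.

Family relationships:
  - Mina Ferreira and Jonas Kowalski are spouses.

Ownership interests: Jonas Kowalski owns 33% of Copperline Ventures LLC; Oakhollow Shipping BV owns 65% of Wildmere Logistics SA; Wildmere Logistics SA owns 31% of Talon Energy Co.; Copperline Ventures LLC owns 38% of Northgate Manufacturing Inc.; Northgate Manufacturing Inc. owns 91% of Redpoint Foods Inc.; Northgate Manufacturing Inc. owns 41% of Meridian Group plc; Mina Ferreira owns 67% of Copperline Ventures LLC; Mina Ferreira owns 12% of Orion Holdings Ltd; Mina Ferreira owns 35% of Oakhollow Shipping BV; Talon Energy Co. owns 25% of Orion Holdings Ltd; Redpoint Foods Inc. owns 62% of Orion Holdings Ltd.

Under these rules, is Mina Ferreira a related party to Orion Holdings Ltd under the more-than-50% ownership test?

No

By spousal attribution (R2), Mina Ferreira is treated as also owning Jonas Kowalski's interest in Copperline Ventures LLC, giving 67% + 33% = 100%.
Chain via Oakhollow Shipping BV → Wildmere Logistics SA → Talon Energy Co. (R3): 35% × 65% × 31% × 25% = 1.763125% of Orion Holdings Ltd.
Chain via Copperline Ventures LLC → Northgate Manufacturing Inc. → Redpoint Foods Inc. (R3): 100% × 38% × 91% × 62% = 21.4396% of Orion Holdings Ltd.
Direct interest in Orion Holdings Ltd: 12%.
Aggregating (R1): 1.763125% + 21.4396% + 12% = 35.202725%.
35.202725% does not exceed the 50% threshold, so Mina is not a related party to Orion Holdings Ltd.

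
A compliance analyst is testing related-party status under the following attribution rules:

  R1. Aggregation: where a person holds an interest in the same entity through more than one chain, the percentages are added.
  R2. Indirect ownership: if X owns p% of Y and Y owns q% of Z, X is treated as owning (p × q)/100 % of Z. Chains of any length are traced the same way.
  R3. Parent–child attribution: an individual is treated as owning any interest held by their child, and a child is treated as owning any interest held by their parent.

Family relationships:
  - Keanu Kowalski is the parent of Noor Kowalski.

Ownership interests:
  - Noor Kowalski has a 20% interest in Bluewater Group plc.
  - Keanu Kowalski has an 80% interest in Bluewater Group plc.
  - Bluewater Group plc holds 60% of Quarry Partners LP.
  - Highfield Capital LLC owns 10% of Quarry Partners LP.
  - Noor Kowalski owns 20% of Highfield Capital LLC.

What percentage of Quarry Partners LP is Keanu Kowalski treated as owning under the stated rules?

By parent–child attribution (R3), Keanu Kowalski is treated as also owning Noor Kowalski's interest in Bluewater Group plc, giving 80% + 20% = 100%.
By parent–child attribution (R3), Keanu Kowalski is treated as owning Noor Kowalski's 20% interest in Highfield Capital LLC.
Chain via Bluewater Group plc (R2): 100% × 60% = 60% of Quarry Partners LP.
Chain via Highfield Capital LLC (R2): 20% × 10% = 2% of Quarry Partners LP.
Aggregating (R1): 60% + 2% = 62%.

62%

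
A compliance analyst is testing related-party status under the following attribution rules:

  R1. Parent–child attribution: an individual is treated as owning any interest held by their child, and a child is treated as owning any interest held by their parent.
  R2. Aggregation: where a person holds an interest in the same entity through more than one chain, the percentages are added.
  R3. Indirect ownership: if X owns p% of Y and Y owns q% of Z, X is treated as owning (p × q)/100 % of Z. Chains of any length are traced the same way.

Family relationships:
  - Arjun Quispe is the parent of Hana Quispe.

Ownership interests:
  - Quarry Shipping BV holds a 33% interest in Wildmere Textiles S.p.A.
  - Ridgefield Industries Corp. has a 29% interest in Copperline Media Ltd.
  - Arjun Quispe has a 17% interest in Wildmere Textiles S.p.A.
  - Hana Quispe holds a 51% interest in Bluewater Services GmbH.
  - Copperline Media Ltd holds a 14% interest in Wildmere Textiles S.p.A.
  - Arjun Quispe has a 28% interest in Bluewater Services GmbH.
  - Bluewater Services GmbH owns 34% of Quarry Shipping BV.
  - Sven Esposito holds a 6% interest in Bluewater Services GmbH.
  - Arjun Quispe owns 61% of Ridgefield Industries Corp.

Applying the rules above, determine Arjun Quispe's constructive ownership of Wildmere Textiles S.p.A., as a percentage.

By parent–child attribution (R1), Arjun Quispe is treated as also owning Hana Quispe's interest in Bluewater Services GmbH, giving 28% + 51% = 79%.
Chain via Ridgefield Industries Corp. → Copperline Media Ltd (R3): 61% × 29% × 14% = 2.4766% of Wildmere Textiles S.p.A.
Chain via Bluewater Services GmbH → Quarry Shipping BV (R3): 79% × 34% × 33% = 8.8638% of Wildmere Textiles S.p.A.
Direct interest in Wildmere Textiles S.p.A: 17%.
Aggregating (R2): 2.4766% + 8.8638% + 17% = 28.3404%.

28.3404%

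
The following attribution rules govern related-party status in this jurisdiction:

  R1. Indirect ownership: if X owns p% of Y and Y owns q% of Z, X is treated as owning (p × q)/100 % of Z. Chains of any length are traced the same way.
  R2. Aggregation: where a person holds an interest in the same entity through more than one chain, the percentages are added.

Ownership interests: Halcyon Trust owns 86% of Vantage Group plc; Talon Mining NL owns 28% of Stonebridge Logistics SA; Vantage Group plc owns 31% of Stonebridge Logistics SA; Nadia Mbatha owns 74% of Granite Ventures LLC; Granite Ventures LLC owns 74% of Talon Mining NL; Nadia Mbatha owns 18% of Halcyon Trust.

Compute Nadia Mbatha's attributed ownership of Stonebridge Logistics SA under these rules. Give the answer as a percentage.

Chain via Granite Ventures LLC → Talon Mining NL (R1): 74% × 74% × 28% = 15.3328% of Stonebridge Logistics SA.
Chain via Halcyon Trust → Vantage Group plc (R1): 18% × 86% × 31% = 4.7988% of Stonebridge Logistics SA.
Aggregating (R2): 15.3328% + 4.7988% = 20.1316%.

20.1316%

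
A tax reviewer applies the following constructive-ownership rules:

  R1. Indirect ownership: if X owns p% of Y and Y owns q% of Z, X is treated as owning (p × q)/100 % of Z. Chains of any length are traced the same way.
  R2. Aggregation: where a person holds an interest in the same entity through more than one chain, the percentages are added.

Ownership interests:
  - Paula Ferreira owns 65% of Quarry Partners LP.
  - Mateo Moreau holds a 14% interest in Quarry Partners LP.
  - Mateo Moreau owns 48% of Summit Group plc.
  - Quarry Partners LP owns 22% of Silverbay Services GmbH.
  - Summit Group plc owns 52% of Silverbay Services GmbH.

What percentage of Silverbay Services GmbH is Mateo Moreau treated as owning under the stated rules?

Chain via Quarry Partners LP (R1): 14% × 22% = 3.08% of Silverbay Services GmbH.
Chain via Summit Group plc (R1): 48% × 52% = 24.96% of Silverbay Services GmbH.
Aggregating (R2): 3.08% + 24.96% = 28.04%.

28.04%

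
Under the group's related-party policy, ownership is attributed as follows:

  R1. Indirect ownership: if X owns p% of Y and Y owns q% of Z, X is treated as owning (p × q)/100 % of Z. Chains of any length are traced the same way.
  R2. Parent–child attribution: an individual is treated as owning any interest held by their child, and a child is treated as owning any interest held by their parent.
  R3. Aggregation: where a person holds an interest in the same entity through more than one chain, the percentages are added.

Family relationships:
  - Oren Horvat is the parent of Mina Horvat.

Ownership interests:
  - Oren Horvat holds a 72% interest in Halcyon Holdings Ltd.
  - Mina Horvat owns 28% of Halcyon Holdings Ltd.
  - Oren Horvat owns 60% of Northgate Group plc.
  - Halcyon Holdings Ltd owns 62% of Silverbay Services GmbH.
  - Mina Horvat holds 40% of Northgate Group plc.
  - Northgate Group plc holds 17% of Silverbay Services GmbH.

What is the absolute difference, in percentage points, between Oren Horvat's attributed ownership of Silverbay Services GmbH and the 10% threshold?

By parent–child attribution (R2), Oren Horvat is treated as also owning Mina Horvat's interest in Halcyon Holdings Ltd, giving 72% + 28% = 100%.
By parent–child attribution (R2), Oren Horvat is treated as also owning Mina Horvat's interest in Northgate Group plc, giving 60% + 40% = 100%.
Chain via Halcyon Holdings Ltd (R1): 100% × 62% = 62% of Silverbay Services GmbH.
Chain via Northgate Group plc (R1): 100% × 17% = 17% of Silverbay Services GmbH.
Aggregating (R3): 62% + 17% = 79%.
79% exceeds the 10% threshold by 69 percentage points.

69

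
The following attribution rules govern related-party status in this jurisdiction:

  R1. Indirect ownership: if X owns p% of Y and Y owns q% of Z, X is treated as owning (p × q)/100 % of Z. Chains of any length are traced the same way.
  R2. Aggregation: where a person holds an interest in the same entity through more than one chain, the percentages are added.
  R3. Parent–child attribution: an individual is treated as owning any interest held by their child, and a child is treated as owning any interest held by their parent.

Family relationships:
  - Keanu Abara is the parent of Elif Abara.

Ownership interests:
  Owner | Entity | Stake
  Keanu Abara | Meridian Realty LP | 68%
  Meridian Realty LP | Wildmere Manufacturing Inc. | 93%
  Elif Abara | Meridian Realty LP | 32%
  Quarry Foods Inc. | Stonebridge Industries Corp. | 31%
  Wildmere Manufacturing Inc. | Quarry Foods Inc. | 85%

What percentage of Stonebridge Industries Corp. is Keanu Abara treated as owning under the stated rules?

By parent–child attribution (R3), Keanu Abara is treated as also owning Elif Abara's interest in Meridian Realty LP, giving 68% + 32% = 100%.
Chain via Meridian Realty LP → Wildmere Manufacturing Inc. → Quarry Foods Inc. (R1): 100% × 93% × 85% × 31% = 24.5055% of Stonebridge Industries Corp.

24.5055%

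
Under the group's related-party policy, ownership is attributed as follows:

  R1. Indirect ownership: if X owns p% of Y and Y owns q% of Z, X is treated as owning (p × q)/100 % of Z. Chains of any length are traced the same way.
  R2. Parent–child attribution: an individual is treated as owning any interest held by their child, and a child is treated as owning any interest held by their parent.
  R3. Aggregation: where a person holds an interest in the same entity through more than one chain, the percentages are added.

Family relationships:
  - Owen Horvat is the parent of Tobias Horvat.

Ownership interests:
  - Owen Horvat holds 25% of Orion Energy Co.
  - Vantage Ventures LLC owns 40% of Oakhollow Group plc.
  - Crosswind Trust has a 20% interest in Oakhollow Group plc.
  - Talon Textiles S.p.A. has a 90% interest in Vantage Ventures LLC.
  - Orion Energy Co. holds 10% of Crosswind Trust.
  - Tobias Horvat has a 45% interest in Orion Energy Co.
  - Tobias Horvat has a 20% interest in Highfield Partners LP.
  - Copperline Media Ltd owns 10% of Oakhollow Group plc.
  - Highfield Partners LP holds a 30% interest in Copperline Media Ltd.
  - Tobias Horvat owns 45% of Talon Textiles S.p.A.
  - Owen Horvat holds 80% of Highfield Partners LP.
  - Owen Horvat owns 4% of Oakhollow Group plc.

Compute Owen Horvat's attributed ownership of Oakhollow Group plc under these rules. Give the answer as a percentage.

By parent–child attribution (R2), Owen Horvat is treated as also owning Tobias Horvat's interest in Orion Energy Co, giving 25% + 45% = 70%.
By parent–child attribution (R2), Owen Horvat is treated as also owning Tobias Horvat's interest in Highfield Partners LP, giving 80% + 20% = 100%.
By parent–child attribution (R2), Owen Horvat is treated as owning Tobias Horvat's 45% interest in Talon Textiles S.p.A.
Chain via Orion Energy Co. → Crosswind Trust (R1): 70% × 10% × 20% = 1.4% of Oakhollow Group plc.
Chain via Highfield Partners LP → Copperline Media Ltd (R1): 100% × 30% × 10% = 3% of Oakhollow Group plc.
Direct interest in Oakhollow Group plc: 4%.
Chain via Talon Textiles S.p.A. → Vantage Ventures LLC (R1): 45% × 90% × 40% = 16.2% of Oakhollow Group plc.
Aggregating (R3): 1.4% + 3% + 4% + 16.2% = 24.6%.

24.6%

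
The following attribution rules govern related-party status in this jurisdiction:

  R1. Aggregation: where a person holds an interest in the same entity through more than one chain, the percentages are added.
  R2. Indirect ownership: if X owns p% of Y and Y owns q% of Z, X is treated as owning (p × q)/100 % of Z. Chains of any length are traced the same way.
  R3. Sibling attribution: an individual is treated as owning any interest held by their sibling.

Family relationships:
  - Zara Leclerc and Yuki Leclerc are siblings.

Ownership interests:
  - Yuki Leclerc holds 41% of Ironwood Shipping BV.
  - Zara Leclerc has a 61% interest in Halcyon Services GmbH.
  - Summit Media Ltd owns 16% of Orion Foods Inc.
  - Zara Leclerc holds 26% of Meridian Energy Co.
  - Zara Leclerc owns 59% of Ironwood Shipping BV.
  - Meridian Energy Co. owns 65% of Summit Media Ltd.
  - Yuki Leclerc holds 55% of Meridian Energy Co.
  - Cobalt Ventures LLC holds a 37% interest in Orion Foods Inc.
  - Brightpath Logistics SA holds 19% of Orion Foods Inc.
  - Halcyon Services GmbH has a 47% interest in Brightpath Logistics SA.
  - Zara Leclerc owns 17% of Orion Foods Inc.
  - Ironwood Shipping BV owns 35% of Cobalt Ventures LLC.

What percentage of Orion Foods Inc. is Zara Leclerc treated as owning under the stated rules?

43.8213%

By sibling attribution (R3), Zara Leclerc is treated as also owning Yuki Leclerc's interest in Meridian Energy Co, giving 26% + 55% = 81%.
By sibling attribution (R3), Zara Leclerc is treated as also owning Yuki Leclerc's interest in Ironwood Shipping BV, giving 59% + 41% = 100%.
Chain via Meridian Energy Co. → Summit Media Ltd (R2): 81% × 65% × 16% = 8.424% of Orion Foods Inc.
Chain via Ironwood Shipping BV → Cobalt Ventures LLC (R2): 100% × 35% × 37% = 12.95% of Orion Foods Inc.
Chain via Halcyon Services GmbH → Brightpath Logistics SA (R2): 61% × 47% × 19% = 5.4473% of Orion Foods Inc.
Direct interest in Orion Foods Inc: 17%.
Aggregating (R1): 8.424% + 12.95% + 5.4473% + 17% = 43.8213%.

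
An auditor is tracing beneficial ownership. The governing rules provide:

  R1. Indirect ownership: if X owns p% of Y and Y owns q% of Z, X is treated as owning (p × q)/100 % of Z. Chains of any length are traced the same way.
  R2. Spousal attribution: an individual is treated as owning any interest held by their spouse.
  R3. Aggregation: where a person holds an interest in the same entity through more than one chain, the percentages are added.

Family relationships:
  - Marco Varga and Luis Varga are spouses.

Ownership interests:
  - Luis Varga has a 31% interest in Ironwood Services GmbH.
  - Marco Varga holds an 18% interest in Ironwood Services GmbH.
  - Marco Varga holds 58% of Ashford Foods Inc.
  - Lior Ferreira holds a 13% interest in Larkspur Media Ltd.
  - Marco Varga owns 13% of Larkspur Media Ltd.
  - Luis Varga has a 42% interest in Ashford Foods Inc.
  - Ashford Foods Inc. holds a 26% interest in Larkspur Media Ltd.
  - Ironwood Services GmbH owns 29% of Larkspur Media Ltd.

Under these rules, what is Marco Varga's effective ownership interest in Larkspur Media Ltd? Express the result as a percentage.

By spousal attribution (R2), Marco Varga is treated as also owning Luis Varga's interest in Ironwood Services GmbH, giving 18% + 31% = 49%.
By spousal attribution (R2), Marco Varga is treated as also owning Luis Varga's interest in Ashford Foods Inc, giving 58% + 42% = 100%.
Chain via Ironwood Services GmbH (R1): 49% × 29% = 14.21% of Larkspur Media Ltd.
Chain via Ashford Foods Inc. (R1): 100% × 26% = 26% of Larkspur Media Ltd.
Direct interest in Larkspur Media Ltd: 13%.
Aggregating (R3): 14.21% + 26% + 13% = 53.21%.

53.21%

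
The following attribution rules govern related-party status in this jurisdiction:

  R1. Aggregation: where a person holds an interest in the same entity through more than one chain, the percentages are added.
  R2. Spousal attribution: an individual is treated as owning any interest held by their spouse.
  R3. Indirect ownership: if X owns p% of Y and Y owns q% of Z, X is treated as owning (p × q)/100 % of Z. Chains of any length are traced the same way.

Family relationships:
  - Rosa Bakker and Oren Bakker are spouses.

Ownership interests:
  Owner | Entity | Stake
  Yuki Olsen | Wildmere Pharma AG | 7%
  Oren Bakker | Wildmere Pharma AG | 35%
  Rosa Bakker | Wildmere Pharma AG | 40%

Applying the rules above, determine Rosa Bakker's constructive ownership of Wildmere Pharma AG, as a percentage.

By spousal attribution (R2), Rosa Bakker is treated as also owning Oren Bakker's interest in Wildmere Pharma AG, giving 40% + 35% = 75%.
Direct interest in Wildmere Pharma AG: 75%.

75%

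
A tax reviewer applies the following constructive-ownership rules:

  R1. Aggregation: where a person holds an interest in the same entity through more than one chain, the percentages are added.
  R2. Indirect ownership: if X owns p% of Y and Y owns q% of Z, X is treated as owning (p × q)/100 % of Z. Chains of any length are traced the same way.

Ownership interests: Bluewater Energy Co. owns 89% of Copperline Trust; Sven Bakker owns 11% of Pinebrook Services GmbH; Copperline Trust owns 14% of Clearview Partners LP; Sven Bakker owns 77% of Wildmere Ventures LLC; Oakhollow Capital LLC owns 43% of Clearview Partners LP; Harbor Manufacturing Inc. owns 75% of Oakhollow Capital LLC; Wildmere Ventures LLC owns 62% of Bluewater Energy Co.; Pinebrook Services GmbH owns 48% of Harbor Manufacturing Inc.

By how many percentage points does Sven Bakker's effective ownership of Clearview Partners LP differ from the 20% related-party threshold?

12.348796

Chain via Pinebrook Services GmbH → Harbor Manufacturing Inc. → Oakhollow Capital LLC (R2): 11% × 48% × 75% × 43% = 1.7028% of Clearview Partners LP.
Chain via Wildmere Ventures LLC → Bluewater Energy Co. → Copperline Trust (R2): 77% × 62% × 89% × 14% = 5.948404% of Clearview Partners LP.
Aggregating (R1): 1.7028% + 5.948404% = 7.651204%.
7.651204% falls short of the 20% threshold by 12.348796 percentage points.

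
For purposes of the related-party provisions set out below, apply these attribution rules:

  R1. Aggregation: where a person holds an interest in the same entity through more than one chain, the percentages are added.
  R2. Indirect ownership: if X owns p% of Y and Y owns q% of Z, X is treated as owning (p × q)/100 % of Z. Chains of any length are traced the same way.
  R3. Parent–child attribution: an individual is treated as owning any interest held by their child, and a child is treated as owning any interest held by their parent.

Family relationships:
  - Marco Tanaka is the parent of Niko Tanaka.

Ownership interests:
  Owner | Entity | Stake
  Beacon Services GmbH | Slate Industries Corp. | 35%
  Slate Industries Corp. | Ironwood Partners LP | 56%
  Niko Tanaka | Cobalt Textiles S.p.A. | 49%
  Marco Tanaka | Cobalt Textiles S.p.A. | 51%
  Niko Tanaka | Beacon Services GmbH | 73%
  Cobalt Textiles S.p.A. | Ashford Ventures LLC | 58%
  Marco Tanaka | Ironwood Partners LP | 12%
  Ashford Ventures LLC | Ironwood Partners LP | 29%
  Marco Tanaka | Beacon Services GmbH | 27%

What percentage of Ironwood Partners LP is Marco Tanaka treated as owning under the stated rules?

48.42%

By parent–child attribution (R3), Marco Tanaka is treated as also owning Niko Tanaka's interest in Beacon Services GmbH, giving 27% + 73% = 100%.
By parent–child attribution (R3), Marco Tanaka is treated as also owning Niko Tanaka's interest in Cobalt Textiles S.p.A, giving 51% + 49% = 100%.
Chain via Beacon Services GmbH → Slate Industries Corp. (R2): 100% × 35% × 56% = 19.6% of Ironwood Partners LP.
Chain via Cobalt Textiles S.p.A. → Ashford Ventures LLC (R2): 100% × 58% × 29% = 16.82% of Ironwood Partners LP.
Direct interest in Ironwood Partners LP: 12%.
Aggregating (R1): 19.6% + 16.82% + 12% = 48.42%.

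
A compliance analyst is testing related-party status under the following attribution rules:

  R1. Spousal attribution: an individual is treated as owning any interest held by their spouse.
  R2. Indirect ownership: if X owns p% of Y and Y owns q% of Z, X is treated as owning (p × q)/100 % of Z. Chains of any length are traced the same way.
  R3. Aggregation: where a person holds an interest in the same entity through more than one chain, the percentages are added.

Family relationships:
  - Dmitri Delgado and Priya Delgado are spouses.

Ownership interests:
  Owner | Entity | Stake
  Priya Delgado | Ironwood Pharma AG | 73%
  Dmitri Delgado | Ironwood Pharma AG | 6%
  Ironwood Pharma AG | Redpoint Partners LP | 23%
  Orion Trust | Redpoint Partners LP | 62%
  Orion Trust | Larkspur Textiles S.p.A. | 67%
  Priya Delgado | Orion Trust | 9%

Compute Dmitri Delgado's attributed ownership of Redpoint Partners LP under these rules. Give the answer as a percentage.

By spousal attribution (R1), Dmitri Delgado is treated as also owning Priya Delgado's interest in Ironwood Pharma AG, giving 6% + 73% = 79%.
By spousal attribution (R1), Dmitri Delgado is treated as owning Priya Delgado's 9% interest in Orion Trust.
Chain via Ironwood Pharma AG (R2): 79% × 23% = 18.17% of Redpoint Partners LP.
Chain via Orion Trust (R2): 9% × 62% = 5.58% of Redpoint Partners LP.
Aggregating (R3): 18.17% + 5.58% = 23.75%.

23.75%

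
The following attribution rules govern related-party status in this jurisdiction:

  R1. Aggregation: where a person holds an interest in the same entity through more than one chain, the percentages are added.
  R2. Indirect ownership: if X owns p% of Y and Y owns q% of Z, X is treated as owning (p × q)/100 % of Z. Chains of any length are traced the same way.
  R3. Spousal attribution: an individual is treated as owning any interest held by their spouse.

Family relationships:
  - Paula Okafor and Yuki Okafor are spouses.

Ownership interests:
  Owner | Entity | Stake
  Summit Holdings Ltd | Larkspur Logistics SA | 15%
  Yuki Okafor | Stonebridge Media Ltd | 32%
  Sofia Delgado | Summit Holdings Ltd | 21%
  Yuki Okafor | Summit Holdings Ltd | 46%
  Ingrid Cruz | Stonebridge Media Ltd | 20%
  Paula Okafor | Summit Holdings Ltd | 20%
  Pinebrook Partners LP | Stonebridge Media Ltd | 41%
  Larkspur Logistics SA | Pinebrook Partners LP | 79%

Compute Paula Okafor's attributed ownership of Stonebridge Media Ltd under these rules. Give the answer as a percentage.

By spousal attribution (R3), Paula Okafor is treated as also owning Yuki Okafor's interest in Summit Holdings Ltd, giving 20% + 46% = 66%.
By spousal attribution (R3), Paula Okafor is treated as owning Yuki Okafor's 32% interest in Stonebridge Media Ltd.
Chain via Summit Holdings Ltd → Larkspur Logistics SA → Pinebrook Partners LP (R2): 66% × 15% × 79% × 41% = 3.20661% of Stonebridge Media Ltd.
Direct interest in Stonebridge Media Ltd: 32%.
Aggregating (R1): 3.20661% + 32% = 35.20661%.

35.20661%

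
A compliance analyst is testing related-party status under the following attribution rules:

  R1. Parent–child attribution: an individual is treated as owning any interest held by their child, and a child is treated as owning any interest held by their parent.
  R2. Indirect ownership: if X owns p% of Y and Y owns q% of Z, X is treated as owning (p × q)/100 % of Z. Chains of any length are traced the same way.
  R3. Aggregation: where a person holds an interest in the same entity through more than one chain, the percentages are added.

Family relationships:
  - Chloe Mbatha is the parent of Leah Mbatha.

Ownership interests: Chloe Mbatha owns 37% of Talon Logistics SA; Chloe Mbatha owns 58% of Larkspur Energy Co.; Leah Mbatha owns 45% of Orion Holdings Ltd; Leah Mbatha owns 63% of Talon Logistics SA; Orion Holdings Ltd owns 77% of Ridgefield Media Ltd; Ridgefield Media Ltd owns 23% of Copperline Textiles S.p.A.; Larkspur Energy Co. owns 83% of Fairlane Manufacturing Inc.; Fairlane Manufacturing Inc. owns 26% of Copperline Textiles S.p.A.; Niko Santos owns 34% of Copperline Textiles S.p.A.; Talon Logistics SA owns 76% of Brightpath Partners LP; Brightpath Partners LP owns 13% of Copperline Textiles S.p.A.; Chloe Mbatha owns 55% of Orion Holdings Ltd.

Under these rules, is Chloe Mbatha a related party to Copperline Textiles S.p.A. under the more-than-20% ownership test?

By parent–child attribution (R1), Chloe Mbatha is treated as also owning Leah Mbatha's interest in Talon Logistics SA, giving 37% + 63% = 100%.
By parent–child attribution (R1), Chloe Mbatha is treated as also owning Leah Mbatha's interest in Orion Holdings Ltd, giving 55% + 45% = 100%.
Chain via Talon Logistics SA → Brightpath Partners LP (R2): 100% × 76% × 13% = 9.88% of Copperline Textiles S.p.A.
Chain via Orion Holdings Ltd → Ridgefield Media Ltd (R2): 100% × 77% × 23% = 17.71% of Copperline Textiles S.p.A.
Chain via Larkspur Energy Co. → Fairlane Manufacturing Inc. (R2): 58% × 83% × 26% = 12.5164% of Copperline Textiles S.p.A.
Aggregating (R3): 9.88% + 17.71% + 12.5164% = 40.1064%.
40.1064% exceeds the 20% threshold, so Chloe is a related party to Copperline Textiles S.p.A.

Yes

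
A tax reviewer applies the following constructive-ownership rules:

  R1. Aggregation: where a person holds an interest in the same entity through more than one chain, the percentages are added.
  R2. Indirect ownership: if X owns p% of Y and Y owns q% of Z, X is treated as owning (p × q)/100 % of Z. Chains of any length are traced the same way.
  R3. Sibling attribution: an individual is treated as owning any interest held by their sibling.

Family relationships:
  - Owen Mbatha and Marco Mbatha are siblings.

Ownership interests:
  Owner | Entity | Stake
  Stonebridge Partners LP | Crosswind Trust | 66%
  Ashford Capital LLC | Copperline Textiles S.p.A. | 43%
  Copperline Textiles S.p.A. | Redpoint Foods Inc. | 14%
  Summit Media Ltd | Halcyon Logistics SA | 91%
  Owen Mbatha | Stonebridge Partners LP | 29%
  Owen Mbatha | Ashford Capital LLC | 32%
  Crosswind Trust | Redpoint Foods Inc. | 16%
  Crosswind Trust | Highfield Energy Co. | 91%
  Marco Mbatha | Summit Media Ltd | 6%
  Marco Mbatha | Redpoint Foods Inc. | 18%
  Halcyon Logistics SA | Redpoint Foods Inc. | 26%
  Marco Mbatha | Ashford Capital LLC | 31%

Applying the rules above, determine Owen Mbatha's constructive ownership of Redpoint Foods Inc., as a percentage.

26.2746%

By sibling attribution (R3), Owen Mbatha is treated as also owning Marco Mbatha's interest in Ashford Capital LLC, giving 32% + 31% = 63%.
By sibling attribution (R3), Owen Mbatha is treated as owning Marco Mbatha's 6% interest in Summit Media Ltd.
By sibling attribution (R3), Owen Mbatha is treated as owning Marco Mbatha's 18% interest in Redpoint Foods Inc.
Chain via Ashford Capital LLC → Copperline Textiles S.p.A. (R2): 63% × 43% × 14% = 3.7926% of Redpoint Foods Inc.
Chain via Stonebridge Partners LP → Crosswind Trust (R2): 29% × 66% × 16% = 3.0624% of Redpoint Foods Inc.
Chain via Summit Media Ltd → Halcyon Logistics SA (R2): 6% × 91% × 26% = 1.4196% of Redpoint Foods Inc.
Direct interest in Redpoint Foods Inc: 18%.
Aggregating (R1): 3.7926% + 3.0624% + 1.4196% + 18% = 26.2746%.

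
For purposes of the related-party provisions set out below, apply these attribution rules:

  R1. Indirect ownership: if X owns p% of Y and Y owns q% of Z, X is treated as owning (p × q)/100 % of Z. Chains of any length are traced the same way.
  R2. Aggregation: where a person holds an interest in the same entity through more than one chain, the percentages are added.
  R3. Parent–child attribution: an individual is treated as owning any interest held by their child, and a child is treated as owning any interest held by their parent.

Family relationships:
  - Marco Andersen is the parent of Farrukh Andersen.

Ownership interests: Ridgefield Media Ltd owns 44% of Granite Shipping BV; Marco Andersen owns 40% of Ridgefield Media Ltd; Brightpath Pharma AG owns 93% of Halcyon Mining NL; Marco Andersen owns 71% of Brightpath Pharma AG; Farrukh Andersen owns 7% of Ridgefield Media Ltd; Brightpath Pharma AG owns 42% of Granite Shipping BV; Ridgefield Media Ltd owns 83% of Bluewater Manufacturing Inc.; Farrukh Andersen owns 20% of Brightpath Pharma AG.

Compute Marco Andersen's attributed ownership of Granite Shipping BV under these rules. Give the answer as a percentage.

58.9%

By parent–child attribution (R3), Marco Andersen is treated as also owning Farrukh Andersen's interest in Ridgefield Media Ltd, giving 40% + 7% = 47%.
By parent–child attribution (R3), Marco Andersen is treated as also owning Farrukh Andersen's interest in Brightpath Pharma AG, giving 71% + 20% = 91%.
Chain via Ridgefield Media Ltd (R1): 47% × 44% = 20.68% of Granite Shipping BV.
Chain via Brightpath Pharma AG (R1): 91% × 42% = 38.22% of Granite Shipping BV.
Aggregating (R2): 20.68% + 38.22% = 58.9%.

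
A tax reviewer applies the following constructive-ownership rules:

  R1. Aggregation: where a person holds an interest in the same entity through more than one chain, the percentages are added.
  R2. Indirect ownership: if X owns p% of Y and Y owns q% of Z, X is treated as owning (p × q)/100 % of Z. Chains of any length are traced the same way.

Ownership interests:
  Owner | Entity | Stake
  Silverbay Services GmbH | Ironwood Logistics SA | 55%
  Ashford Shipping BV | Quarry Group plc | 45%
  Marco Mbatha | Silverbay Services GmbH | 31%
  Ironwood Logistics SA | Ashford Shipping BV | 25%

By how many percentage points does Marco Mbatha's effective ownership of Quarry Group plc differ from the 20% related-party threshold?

Chain via Silverbay Services GmbH → Ironwood Logistics SA → Ashford Shipping BV (R2): 31% × 55% × 25% × 45% = 1.918125% of Quarry Group plc.
1.918125% falls short of the 20% threshold by 18.081875 percentage points.

18.081875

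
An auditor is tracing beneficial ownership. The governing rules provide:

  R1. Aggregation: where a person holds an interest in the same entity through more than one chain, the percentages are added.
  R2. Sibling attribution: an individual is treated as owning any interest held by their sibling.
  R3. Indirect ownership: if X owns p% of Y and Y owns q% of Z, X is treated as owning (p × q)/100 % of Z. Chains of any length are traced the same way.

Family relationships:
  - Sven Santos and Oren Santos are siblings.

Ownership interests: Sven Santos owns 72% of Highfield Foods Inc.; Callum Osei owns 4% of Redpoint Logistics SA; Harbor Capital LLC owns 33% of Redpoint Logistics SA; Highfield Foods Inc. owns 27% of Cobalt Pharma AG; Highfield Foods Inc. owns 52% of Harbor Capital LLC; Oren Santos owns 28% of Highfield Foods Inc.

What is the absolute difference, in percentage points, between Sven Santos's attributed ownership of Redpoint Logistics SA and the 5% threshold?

12.16

By sibling attribution (R2), Sven Santos is treated as also owning Oren Santos's interest in Highfield Foods Inc, giving 72% + 28% = 100%.
Chain via Highfield Foods Inc. → Harbor Capital LLC (R3): 100% × 52% × 33% = 17.16% of Redpoint Logistics SA.
17.16% exceeds the 5% threshold by 12.16 percentage points.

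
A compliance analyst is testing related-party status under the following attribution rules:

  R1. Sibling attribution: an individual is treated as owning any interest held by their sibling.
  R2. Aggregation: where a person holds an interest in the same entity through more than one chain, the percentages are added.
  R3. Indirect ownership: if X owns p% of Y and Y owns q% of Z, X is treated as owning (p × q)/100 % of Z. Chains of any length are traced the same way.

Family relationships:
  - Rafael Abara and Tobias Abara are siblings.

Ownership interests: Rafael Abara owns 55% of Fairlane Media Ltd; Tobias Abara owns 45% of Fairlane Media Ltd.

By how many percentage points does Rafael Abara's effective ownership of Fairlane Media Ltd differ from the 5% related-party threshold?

95

By sibling attribution (R1), Rafael Abara is treated as also owning Tobias Abara's interest in Fairlane Media Ltd, giving 55% + 45% = 100%.
Direct interest in Fairlane Media Ltd: 100%.
100% exceeds the 5% threshold by 95 percentage points.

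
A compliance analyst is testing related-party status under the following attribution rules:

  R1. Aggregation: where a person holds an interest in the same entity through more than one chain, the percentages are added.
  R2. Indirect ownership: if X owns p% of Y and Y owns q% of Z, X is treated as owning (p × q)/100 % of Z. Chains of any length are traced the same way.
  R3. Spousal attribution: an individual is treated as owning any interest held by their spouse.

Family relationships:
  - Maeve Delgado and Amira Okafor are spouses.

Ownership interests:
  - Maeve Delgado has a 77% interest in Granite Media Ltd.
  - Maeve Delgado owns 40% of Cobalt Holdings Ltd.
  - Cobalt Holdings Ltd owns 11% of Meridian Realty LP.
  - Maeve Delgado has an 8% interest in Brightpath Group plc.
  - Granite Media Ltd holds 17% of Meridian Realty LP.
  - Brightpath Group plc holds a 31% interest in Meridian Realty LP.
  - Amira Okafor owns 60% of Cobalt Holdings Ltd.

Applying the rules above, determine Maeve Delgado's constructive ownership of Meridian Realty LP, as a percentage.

By spousal attribution (R3), Maeve Delgado is treated as also owning Amira Okafor's interest in Cobalt Holdings Ltd, giving 40% + 60% = 100%.
Chain via Granite Media Ltd (R2): 77% × 17% = 13.09% of Meridian Realty LP.
Chain via Cobalt Holdings Ltd (R2): 100% × 11% = 11% of Meridian Realty LP.
Chain via Brightpath Group plc (R2): 8% × 31% = 2.48% of Meridian Realty LP.
Aggregating (R1): 13.09% + 11% + 2.48% = 26.57%.

26.57%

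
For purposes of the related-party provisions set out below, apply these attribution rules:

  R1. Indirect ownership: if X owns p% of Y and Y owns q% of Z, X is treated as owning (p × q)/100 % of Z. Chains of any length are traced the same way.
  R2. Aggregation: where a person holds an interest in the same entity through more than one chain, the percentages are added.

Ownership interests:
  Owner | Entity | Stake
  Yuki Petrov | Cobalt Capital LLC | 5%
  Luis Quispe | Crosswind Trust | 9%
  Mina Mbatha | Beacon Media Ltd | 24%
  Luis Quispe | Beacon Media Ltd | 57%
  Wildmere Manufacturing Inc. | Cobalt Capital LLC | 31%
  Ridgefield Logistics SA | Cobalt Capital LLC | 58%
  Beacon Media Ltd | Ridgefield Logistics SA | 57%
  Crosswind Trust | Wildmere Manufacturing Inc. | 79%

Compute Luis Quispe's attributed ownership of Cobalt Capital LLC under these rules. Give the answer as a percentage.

21.0483%

Chain via Beacon Media Ltd → Ridgefield Logistics SA (R1): 57% × 57% × 58% = 18.8442% of Cobalt Capital LLC.
Chain via Crosswind Trust → Wildmere Manufacturing Inc. (R1): 9% × 79% × 31% = 2.2041% of Cobalt Capital LLC.
Aggregating (R2): 18.8442% + 2.2041% = 21.0483%.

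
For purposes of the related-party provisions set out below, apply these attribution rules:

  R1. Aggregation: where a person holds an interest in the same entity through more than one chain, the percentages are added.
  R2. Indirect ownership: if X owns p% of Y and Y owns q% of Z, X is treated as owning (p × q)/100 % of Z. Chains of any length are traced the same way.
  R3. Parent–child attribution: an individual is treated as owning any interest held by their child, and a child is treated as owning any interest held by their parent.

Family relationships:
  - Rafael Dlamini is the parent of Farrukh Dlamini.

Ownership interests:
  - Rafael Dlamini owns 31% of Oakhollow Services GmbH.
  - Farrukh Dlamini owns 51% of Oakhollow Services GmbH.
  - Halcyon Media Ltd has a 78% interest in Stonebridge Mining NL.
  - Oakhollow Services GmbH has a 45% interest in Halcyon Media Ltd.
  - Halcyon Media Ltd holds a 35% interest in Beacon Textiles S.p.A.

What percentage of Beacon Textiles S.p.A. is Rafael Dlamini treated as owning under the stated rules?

By parent–child attribution (R3), Rafael Dlamini is treated as also owning Farrukh Dlamini's interest in Oakhollow Services GmbH, giving 31% + 51% = 82%.
Chain via Oakhollow Services GmbH → Halcyon Media Ltd (R2): 82% × 45% × 35% = 12.915% of Beacon Textiles S.p.A.

12.915%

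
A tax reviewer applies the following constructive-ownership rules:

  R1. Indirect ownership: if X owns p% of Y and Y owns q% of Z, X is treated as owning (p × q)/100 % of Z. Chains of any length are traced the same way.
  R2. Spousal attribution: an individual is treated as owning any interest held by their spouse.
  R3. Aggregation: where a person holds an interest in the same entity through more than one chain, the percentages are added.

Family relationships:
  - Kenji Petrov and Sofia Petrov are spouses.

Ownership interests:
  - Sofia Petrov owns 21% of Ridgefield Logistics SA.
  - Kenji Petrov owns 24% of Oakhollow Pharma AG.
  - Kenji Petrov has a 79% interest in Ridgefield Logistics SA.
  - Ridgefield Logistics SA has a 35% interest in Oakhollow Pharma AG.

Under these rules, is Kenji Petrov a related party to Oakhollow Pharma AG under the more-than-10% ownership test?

By spousal attribution (R2), Kenji Petrov is treated as also owning Sofia Petrov's interest in Ridgefield Logistics SA, giving 79% + 21% = 100%.
Chain via Ridgefield Logistics SA (R1): 100% × 35% = 35% of Oakhollow Pharma AG.
Direct interest in Oakhollow Pharma AG: 24%.
Aggregating (R3): 35% + 24% = 59%.
59% exceeds the 10% threshold, so Kenji is a related party to Oakhollow Pharma AG.

Yes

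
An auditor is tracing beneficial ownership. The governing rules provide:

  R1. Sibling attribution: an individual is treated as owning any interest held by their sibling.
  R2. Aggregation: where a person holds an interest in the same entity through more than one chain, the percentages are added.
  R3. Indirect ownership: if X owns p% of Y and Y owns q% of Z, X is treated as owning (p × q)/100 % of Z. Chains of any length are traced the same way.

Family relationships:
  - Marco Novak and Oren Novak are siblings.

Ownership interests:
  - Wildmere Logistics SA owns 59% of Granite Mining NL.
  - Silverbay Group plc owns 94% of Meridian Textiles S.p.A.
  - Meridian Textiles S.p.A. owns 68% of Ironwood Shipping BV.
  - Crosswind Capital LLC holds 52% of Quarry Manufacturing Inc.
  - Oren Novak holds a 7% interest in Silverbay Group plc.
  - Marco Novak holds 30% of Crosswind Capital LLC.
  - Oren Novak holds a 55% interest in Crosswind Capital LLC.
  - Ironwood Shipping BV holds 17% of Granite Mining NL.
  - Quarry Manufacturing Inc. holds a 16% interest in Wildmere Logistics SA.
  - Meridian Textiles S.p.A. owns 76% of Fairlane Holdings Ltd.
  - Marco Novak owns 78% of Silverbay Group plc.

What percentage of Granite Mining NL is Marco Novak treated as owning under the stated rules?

By sibling attribution (R1), Marco Novak is treated as also owning Oren Novak's interest in Silverbay Group plc, giving 78% + 7% = 85%.
By sibling attribution (R1), Marco Novak is treated as also owning Oren Novak's interest in Crosswind Capital LLC, giving 30% + 55% = 85%.
Chain via Silverbay Group plc → Meridian Textiles S.p.A. → Ironwood Shipping BV (R3): 85% × 94% × 68% × 17% = 9.23644% of Granite Mining NL.
Chain via Crosswind Capital LLC → Quarry Manufacturing Inc. → Wildmere Logistics SA (R3): 85% × 52% × 16% × 59% = 4.17248% of Granite Mining NL.
Aggregating (R2): 9.23644% + 4.17248% = 13.40892%.

13.40892%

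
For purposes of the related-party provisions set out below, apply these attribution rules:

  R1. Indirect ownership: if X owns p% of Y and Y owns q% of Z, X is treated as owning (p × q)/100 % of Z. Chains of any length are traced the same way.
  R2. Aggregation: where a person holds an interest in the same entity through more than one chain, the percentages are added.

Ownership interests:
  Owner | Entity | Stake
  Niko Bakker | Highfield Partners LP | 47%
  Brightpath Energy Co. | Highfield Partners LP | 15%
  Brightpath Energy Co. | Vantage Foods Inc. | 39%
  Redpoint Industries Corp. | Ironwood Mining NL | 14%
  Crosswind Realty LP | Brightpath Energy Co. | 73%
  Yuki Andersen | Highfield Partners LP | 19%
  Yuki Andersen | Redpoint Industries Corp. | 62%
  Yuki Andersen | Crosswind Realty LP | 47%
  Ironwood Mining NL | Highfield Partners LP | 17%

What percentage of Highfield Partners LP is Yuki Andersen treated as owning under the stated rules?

25.6221%

Chain via Crosswind Realty LP → Brightpath Energy Co. (R1): 47% × 73% × 15% = 5.1465% of Highfield Partners LP.
Chain via Redpoint Industries Corp. → Ironwood Mining NL (R1): 62% × 14% × 17% = 1.4756% of Highfield Partners LP.
Direct interest in Highfield Partners LP: 19%.
Aggregating (R2): 5.1465% + 1.4756% + 19% = 25.6221%.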